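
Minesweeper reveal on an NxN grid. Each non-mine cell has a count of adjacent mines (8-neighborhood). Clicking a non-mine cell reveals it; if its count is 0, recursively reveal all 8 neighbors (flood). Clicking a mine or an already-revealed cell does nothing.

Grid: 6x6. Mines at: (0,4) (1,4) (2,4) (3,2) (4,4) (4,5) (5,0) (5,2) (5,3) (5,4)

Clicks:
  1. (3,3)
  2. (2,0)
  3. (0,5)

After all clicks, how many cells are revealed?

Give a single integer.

Click 1 (3,3) count=3: revealed 1 new [(3,3)] -> total=1
Click 2 (2,0) count=0: revealed 16 new [(0,0) (0,1) (0,2) (0,3) (1,0) (1,1) (1,2) (1,3) (2,0) (2,1) (2,2) (2,3) (3,0) (3,1) (4,0) (4,1)] -> total=17
Click 3 (0,5) count=2: revealed 1 new [(0,5)] -> total=18

Answer: 18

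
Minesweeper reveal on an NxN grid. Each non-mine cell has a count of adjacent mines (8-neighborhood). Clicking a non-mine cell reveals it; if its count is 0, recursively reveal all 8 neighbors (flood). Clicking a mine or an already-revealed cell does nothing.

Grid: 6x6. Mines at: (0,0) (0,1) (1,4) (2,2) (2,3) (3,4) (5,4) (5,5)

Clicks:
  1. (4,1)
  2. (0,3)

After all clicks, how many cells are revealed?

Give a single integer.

Answer: 17

Derivation:
Click 1 (4,1) count=0: revealed 16 new [(1,0) (1,1) (2,0) (2,1) (3,0) (3,1) (3,2) (3,3) (4,0) (4,1) (4,2) (4,3) (5,0) (5,1) (5,2) (5,3)] -> total=16
Click 2 (0,3) count=1: revealed 1 new [(0,3)] -> total=17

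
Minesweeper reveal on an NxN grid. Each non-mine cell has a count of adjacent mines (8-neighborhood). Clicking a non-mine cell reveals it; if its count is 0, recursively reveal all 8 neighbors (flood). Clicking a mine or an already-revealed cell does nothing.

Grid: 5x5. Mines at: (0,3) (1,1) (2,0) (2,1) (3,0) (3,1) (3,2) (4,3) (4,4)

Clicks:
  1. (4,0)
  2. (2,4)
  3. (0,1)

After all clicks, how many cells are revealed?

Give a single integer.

Answer: 8

Derivation:
Click 1 (4,0) count=2: revealed 1 new [(4,0)] -> total=1
Click 2 (2,4) count=0: revealed 6 new [(1,3) (1,4) (2,3) (2,4) (3,3) (3,4)] -> total=7
Click 3 (0,1) count=1: revealed 1 new [(0,1)] -> total=8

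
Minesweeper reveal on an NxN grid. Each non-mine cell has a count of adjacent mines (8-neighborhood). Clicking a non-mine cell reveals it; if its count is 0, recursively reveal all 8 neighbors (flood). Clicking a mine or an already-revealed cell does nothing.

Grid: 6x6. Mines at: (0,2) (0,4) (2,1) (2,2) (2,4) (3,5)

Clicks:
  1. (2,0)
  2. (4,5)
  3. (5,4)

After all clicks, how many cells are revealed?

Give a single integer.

Answer: 18

Derivation:
Click 1 (2,0) count=1: revealed 1 new [(2,0)] -> total=1
Click 2 (4,5) count=1: revealed 1 new [(4,5)] -> total=2
Click 3 (5,4) count=0: revealed 16 new [(3,0) (3,1) (3,2) (3,3) (3,4) (4,0) (4,1) (4,2) (4,3) (4,4) (5,0) (5,1) (5,2) (5,3) (5,4) (5,5)] -> total=18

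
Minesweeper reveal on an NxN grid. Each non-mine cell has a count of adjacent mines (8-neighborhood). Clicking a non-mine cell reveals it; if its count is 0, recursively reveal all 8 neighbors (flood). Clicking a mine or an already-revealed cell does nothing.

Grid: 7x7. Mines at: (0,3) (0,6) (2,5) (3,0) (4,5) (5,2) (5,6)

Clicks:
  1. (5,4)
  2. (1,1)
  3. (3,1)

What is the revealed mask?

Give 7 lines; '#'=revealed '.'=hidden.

Answer: ###....
#####..
#####..
.####..
.####..
....#..
.......

Derivation:
Click 1 (5,4) count=1: revealed 1 new [(5,4)] -> total=1
Click 2 (1,1) count=0: revealed 21 new [(0,0) (0,1) (0,2) (1,0) (1,1) (1,2) (1,3) (1,4) (2,0) (2,1) (2,2) (2,3) (2,4) (3,1) (3,2) (3,3) (3,4) (4,1) (4,2) (4,3) (4,4)] -> total=22
Click 3 (3,1) count=1: revealed 0 new [(none)] -> total=22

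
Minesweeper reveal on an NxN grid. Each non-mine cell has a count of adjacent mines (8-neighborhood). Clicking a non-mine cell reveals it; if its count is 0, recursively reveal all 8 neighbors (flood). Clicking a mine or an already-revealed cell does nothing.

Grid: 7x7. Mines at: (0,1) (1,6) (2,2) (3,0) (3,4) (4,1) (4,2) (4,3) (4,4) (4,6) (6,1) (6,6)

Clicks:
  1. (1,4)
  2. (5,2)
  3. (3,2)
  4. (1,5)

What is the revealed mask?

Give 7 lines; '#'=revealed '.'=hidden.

Answer: ..####.
..####.
...###.
..#....
.......
..#....
.......

Derivation:
Click 1 (1,4) count=0: revealed 11 new [(0,2) (0,3) (0,4) (0,5) (1,2) (1,3) (1,4) (1,5) (2,3) (2,4) (2,5)] -> total=11
Click 2 (5,2) count=4: revealed 1 new [(5,2)] -> total=12
Click 3 (3,2) count=4: revealed 1 new [(3,2)] -> total=13
Click 4 (1,5) count=1: revealed 0 new [(none)] -> total=13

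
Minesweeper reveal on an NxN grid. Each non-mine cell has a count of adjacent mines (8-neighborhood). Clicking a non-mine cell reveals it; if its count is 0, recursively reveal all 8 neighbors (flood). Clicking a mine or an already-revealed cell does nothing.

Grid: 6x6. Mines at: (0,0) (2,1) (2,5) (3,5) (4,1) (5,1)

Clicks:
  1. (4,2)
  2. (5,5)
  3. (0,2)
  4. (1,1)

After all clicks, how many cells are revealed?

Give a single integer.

Answer: 24

Derivation:
Click 1 (4,2) count=2: revealed 1 new [(4,2)] -> total=1
Click 2 (5,5) count=0: revealed 23 new [(0,1) (0,2) (0,3) (0,4) (0,5) (1,1) (1,2) (1,3) (1,4) (1,5) (2,2) (2,3) (2,4) (3,2) (3,3) (3,4) (4,3) (4,4) (4,5) (5,2) (5,3) (5,4) (5,5)] -> total=24
Click 3 (0,2) count=0: revealed 0 new [(none)] -> total=24
Click 4 (1,1) count=2: revealed 0 new [(none)] -> total=24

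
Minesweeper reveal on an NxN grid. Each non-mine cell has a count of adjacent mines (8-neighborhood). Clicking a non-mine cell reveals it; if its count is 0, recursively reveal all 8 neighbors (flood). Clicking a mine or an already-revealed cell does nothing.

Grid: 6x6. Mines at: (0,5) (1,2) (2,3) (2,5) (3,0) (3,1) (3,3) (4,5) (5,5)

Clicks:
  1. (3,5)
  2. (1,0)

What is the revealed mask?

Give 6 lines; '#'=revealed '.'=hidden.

Answer: ##....
##....
##....
.....#
......
......

Derivation:
Click 1 (3,5) count=2: revealed 1 new [(3,5)] -> total=1
Click 2 (1,0) count=0: revealed 6 new [(0,0) (0,1) (1,0) (1,1) (2,0) (2,1)] -> total=7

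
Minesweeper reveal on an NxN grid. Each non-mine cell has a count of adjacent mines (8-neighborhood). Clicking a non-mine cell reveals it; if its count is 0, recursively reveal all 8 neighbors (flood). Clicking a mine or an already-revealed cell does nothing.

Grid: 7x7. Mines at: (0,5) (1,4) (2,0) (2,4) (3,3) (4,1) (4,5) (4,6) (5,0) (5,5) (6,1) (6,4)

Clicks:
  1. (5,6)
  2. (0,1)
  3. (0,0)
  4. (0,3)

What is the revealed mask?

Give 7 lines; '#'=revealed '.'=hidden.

Answer: ####...
####...
.###...
.......
.......
......#
.......

Derivation:
Click 1 (5,6) count=3: revealed 1 new [(5,6)] -> total=1
Click 2 (0,1) count=0: revealed 11 new [(0,0) (0,1) (0,2) (0,3) (1,0) (1,1) (1,2) (1,3) (2,1) (2,2) (2,3)] -> total=12
Click 3 (0,0) count=0: revealed 0 new [(none)] -> total=12
Click 4 (0,3) count=1: revealed 0 new [(none)] -> total=12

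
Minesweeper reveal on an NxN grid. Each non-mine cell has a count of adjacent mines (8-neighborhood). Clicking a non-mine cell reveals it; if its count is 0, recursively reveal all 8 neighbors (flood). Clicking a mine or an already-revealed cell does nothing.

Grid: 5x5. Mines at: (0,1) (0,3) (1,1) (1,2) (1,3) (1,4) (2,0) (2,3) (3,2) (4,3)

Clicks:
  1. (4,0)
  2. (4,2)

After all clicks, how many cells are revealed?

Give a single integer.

Click 1 (4,0) count=0: revealed 4 new [(3,0) (3,1) (4,0) (4,1)] -> total=4
Click 2 (4,2) count=2: revealed 1 new [(4,2)] -> total=5

Answer: 5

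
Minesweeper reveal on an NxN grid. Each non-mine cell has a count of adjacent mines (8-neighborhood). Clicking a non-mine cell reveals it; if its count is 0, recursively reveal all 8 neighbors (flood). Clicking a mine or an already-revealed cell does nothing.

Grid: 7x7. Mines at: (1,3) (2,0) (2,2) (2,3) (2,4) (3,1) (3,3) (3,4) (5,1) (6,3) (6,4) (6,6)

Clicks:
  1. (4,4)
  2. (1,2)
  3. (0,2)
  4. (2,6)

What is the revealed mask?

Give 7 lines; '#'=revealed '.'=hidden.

Answer: ..#.###
..#.###
.....##
.....##
....###
.....##
.......

Derivation:
Click 1 (4,4) count=2: revealed 1 new [(4,4)] -> total=1
Click 2 (1,2) count=3: revealed 1 new [(1,2)] -> total=2
Click 3 (0,2) count=1: revealed 1 new [(0,2)] -> total=3
Click 4 (2,6) count=0: revealed 14 new [(0,4) (0,5) (0,6) (1,4) (1,5) (1,6) (2,5) (2,6) (3,5) (3,6) (4,5) (4,6) (5,5) (5,6)] -> total=17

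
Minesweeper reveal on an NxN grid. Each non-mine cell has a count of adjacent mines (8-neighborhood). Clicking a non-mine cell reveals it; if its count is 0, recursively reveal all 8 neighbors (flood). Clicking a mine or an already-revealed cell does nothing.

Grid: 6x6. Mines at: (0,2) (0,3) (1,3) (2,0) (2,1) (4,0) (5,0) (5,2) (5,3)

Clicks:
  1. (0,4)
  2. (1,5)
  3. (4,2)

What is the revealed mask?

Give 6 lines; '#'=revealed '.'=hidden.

Click 1 (0,4) count=2: revealed 1 new [(0,4)] -> total=1
Click 2 (1,5) count=0: revealed 17 new [(0,5) (1,4) (1,5) (2,2) (2,3) (2,4) (2,5) (3,2) (3,3) (3,4) (3,5) (4,2) (4,3) (4,4) (4,5) (5,4) (5,5)] -> total=18
Click 3 (4,2) count=2: revealed 0 new [(none)] -> total=18

Answer: ....##
....##
..####
..####
..####
....##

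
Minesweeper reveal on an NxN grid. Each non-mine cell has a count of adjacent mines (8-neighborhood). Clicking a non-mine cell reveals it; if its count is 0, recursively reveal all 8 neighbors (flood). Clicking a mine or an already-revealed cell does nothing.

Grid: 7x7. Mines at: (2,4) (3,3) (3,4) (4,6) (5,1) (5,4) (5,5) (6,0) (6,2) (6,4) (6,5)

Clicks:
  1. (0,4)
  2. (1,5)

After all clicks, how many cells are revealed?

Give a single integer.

Answer: 28

Derivation:
Click 1 (0,4) count=0: revealed 28 new [(0,0) (0,1) (0,2) (0,3) (0,4) (0,5) (0,6) (1,0) (1,1) (1,2) (1,3) (1,4) (1,5) (1,6) (2,0) (2,1) (2,2) (2,3) (2,5) (2,6) (3,0) (3,1) (3,2) (3,5) (3,6) (4,0) (4,1) (4,2)] -> total=28
Click 2 (1,5) count=1: revealed 0 new [(none)] -> total=28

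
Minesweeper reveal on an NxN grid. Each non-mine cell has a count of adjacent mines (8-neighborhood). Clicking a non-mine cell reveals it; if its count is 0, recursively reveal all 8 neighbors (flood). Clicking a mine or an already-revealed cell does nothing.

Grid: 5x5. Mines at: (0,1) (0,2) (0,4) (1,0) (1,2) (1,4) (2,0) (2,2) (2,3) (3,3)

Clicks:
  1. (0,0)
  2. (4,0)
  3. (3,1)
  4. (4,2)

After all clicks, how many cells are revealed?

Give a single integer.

Click 1 (0,0) count=2: revealed 1 new [(0,0)] -> total=1
Click 2 (4,0) count=0: revealed 6 new [(3,0) (3,1) (3,2) (4,0) (4,1) (4,2)] -> total=7
Click 3 (3,1) count=2: revealed 0 new [(none)] -> total=7
Click 4 (4,2) count=1: revealed 0 new [(none)] -> total=7

Answer: 7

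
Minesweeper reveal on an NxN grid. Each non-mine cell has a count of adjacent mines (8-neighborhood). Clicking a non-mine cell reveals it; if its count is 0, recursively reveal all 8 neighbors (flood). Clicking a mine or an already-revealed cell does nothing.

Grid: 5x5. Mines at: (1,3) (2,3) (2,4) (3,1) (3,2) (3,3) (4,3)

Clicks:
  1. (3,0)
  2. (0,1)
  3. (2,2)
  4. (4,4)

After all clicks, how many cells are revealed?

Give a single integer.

Answer: 11

Derivation:
Click 1 (3,0) count=1: revealed 1 new [(3,0)] -> total=1
Click 2 (0,1) count=0: revealed 9 new [(0,0) (0,1) (0,2) (1,0) (1,1) (1,2) (2,0) (2,1) (2,2)] -> total=10
Click 3 (2,2) count=5: revealed 0 new [(none)] -> total=10
Click 4 (4,4) count=2: revealed 1 new [(4,4)] -> total=11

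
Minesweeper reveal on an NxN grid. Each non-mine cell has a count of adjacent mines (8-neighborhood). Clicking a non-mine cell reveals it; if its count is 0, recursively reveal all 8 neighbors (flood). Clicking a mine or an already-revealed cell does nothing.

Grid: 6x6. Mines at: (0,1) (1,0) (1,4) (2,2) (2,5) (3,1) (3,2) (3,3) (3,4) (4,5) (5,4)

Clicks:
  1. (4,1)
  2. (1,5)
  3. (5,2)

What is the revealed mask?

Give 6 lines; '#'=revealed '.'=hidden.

Click 1 (4,1) count=2: revealed 1 new [(4,1)] -> total=1
Click 2 (1,5) count=2: revealed 1 new [(1,5)] -> total=2
Click 3 (5,2) count=0: revealed 7 new [(4,0) (4,2) (4,3) (5,0) (5,1) (5,2) (5,3)] -> total=9

Answer: ......
.....#
......
......
####..
####..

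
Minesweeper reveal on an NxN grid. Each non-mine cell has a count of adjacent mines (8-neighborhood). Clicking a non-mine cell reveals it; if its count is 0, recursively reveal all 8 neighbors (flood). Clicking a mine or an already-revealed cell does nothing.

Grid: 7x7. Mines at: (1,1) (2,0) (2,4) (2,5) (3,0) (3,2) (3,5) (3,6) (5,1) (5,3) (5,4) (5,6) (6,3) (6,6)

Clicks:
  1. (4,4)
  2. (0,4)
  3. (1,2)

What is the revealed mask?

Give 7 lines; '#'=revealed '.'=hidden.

Click 1 (4,4) count=3: revealed 1 new [(4,4)] -> total=1
Click 2 (0,4) count=0: revealed 10 new [(0,2) (0,3) (0,4) (0,5) (0,6) (1,2) (1,3) (1,4) (1,5) (1,6)] -> total=11
Click 3 (1,2) count=1: revealed 0 new [(none)] -> total=11

Answer: ..#####
..#####
.......
.......
....#..
.......
.......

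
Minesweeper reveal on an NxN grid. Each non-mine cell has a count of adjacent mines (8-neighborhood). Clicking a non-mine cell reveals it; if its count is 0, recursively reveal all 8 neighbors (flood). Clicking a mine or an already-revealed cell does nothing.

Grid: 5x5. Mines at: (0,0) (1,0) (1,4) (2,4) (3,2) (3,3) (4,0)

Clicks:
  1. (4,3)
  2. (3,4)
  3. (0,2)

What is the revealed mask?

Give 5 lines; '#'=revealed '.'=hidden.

Click 1 (4,3) count=2: revealed 1 new [(4,3)] -> total=1
Click 2 (3,4) count=2: revealed 1 new [(3,4)] -> total=2
Click 3 (0,2) count=0: revealed 9 new [(0,1) (0,2) (0,3) (1,1) (1,2) (1,3) (2,1) (2,2) (2,3)] -> total=11

Answer: .###.
.###.
.###.
....#
...#.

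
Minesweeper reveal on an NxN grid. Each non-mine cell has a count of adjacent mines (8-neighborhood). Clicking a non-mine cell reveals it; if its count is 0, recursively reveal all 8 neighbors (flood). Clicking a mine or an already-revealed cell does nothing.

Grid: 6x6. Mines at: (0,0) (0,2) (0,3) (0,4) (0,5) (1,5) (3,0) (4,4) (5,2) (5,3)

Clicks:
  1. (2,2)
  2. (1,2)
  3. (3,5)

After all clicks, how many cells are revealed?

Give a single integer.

Click 1 (2,2) count=0: revealed 15 new [(1,1) (1,2) (1,3) (1,4) (2,1) (2,2) (2,3) (2,4) (3,1) (3,2) (3,3) (3,4) (4,1) (4,2) (4,3)] -> total=15
Click 2 (1,2) count=2: revealed 0 new [(none)] -> total=15
Click 3 (3,5) count=1: revealed 1 new [(3,5)] -> total=16

Answer: 16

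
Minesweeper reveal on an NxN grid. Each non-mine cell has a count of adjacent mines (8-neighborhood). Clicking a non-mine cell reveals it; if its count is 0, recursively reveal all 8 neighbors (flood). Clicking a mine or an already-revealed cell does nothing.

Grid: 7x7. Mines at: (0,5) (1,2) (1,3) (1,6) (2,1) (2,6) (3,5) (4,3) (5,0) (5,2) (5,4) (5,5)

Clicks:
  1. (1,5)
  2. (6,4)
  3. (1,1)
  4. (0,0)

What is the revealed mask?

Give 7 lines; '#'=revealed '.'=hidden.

Answer: ##.....
##...#.
.......
.......
.......
.......
....#..

Derivation:
Click 1 (1,5) count=3: revealed 1 new [(1,5)] -> total=1
Click 2 (6,4) count=2: revealed 1 new [(6,4)] -> total=2
Click 3 (1,1) count=2: revealed 1 new [(1,1)] -> total=3
Click 4 (0,0) count=0: revealed 3 new [(0,0) (0,1) (1,0)] -> total=6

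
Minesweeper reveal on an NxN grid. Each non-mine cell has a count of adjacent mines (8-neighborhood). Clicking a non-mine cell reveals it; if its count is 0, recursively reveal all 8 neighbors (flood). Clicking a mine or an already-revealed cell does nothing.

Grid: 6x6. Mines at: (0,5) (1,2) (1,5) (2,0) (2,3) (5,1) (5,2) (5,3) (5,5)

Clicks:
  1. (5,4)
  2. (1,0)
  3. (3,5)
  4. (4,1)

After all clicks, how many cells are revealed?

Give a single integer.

Click 1 (5,4) count=2: revealed 1 new [(5,4)] -> total=1
Click 2 (1,0) count=1: revealed 1 new [(1,0)] -> total=2
Click 3 (3,5) count=0: revealed 6 new [(2,4) (2,5) (3,4) (3,5) (4,4) (4,5)] -> total=8
Click 4 (4,1) count=2: revealed 1 new [(4,1)] -> total=9

Answer: 9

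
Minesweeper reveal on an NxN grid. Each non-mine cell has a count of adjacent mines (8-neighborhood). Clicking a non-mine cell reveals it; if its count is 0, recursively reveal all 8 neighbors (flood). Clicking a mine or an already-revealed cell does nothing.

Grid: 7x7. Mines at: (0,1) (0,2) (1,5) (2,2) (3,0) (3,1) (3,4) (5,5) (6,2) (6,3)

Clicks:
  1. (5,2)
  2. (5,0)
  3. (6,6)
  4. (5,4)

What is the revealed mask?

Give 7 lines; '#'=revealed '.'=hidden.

Click 1 (5,2) count=2: revealed 1 new [(5,2)] -> total=1
Click 2 (5,0) count=0: revealed 6 new [(4,0) (4,1) (5,0) (5,1) (6,0) (6,1)] -> total=7
Click 3 (6,6) count=1: revealed 1 new [(6,6)] -> total=8
Click 4 (5,4) count=2: revealed 1 new [(5,4)] -> total=9

Answer: .......
.......
.......
.......
##.....
###.#..
##....#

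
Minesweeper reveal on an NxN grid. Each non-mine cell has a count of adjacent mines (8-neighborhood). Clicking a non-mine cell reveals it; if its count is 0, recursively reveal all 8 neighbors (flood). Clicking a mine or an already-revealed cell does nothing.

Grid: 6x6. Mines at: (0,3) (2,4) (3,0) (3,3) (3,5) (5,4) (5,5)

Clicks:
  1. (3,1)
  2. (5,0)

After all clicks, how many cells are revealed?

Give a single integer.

Answer: 9

Derivation:
Click 1 (3,1) count=1: revealed 1 new [(3,1)] -> total=1
Click 2 (5,0) count=0: revealed 8 new [(4,0) (4,1) (4,2) (4,3) (5,0) (5,1) (5,2) (5,3)] -> total=9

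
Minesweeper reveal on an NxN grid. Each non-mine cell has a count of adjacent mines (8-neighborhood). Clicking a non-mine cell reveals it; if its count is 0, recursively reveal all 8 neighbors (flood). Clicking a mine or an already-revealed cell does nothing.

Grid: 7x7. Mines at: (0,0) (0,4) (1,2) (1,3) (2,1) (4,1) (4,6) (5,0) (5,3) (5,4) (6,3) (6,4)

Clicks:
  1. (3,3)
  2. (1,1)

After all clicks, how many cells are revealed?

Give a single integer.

Click 1 (3,3) count=0: revealed 19 new [(0,5) (0,6) (1,4) (1,5) (1,6) (2,2) (2,3) (2,4) (2,5) (2,6) (3,2) (3,3) (3,4) (3,5) (3,6) (4,2) (4,3) (4,4) (4,5)] -> total=19
Click 2 (1,1) count=3: revealed 1 new [(1,1)] -> total=20

Answer: 20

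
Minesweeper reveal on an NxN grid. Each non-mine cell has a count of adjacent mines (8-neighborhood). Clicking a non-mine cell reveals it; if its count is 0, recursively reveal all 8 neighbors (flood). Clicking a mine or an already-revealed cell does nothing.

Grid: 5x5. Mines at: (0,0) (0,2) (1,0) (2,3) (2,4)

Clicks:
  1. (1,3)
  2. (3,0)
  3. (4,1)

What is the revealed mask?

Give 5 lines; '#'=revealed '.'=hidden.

Click 1 (1,3) count=3: revealed 1 new [(1,3)] -> total=1
Click 2 (3,0) count=0: revealed 13 new [(2,0) (2,1) (2,2) (3,0) (3,1) (3,2) (3,3) (3,4) (4,0) (4,1) (4,2) (4,3) (4,4)] -> total=14
Click 3 (4,1) count=0: revealed 0 new [(none)] -> total=14

Answer: .....
...#.
###..
#####
#####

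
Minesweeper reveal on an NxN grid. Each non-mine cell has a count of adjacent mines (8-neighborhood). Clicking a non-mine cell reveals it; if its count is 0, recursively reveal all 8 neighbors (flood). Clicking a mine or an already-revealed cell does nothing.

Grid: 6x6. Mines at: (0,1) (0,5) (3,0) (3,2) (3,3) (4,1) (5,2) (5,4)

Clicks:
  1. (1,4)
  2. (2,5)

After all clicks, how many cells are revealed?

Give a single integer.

Click 1 (1,4) count=1: revealed 1 new [(1,4)] -> total=1
Click 2 (2,5) count=0: revealed 7 new [(1,5) (2,4) (2,5) (3,4) (3,5) (4,4) (4,5)] -> total=8

Answer: 8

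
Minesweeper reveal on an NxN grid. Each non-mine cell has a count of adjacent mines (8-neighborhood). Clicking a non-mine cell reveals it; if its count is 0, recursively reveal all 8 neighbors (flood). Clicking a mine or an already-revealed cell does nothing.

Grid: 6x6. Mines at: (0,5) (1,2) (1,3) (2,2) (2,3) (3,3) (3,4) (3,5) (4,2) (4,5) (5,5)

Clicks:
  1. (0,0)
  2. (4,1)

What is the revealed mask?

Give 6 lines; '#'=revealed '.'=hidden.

Answer: ##....
##....
##....
##....
##....
##....

Derivation:
Click 1 (0,0) count=0: revealed 12 new [(0,0) (0,1) (1,0) (1,1) (2,0) (2,1) (3,0) (3,1) (4,0) (4,1) (5,0) (5,1)] -> total=12
Click 2 (4,1) count=1: revealed 0 new [(none)] -> total=12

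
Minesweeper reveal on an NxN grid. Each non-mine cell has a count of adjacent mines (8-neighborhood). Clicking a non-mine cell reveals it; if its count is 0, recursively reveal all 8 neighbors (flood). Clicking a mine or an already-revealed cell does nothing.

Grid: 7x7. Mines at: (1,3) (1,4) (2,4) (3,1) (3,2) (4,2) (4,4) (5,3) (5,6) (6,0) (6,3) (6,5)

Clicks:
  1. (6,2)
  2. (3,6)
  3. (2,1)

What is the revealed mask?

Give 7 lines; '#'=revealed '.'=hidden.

Answer: .....##
.....##
.#...##
.....##
.....##
.......
..#....

Derivation:
Click 1 (6,2) count=2: revealed 1 new [(6,2)] -> total=1
Click 2 (3,6) count=0: revealed 10 new [(0,5) (0,6) (1,5) (1,6) (2,5) (2,6) (3,5) (3,6) (4,5) (4,6)] -> total=11
Click 3 (2,1) count=2: revealed 1 new [(2,1)] -> total=12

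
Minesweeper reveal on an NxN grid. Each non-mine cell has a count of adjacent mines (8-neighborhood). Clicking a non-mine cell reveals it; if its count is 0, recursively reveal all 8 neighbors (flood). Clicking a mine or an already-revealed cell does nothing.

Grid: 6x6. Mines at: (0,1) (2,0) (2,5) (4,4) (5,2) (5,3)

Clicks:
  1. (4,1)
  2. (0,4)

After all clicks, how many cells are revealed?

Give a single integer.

Click 1 (4,1) count=1: revealed 1 new [(4,1)] -> total=1
Click 2 (0,4) count=0: revealed 19 new [(0,2) (0,3) (0,4) (0,5) (1,1) (1,2) (1,3) (1,4) (1,5) (2,1) (2,2) (2,3) (2,4) (3,1) (3,2) (3,3) (3,4) (4,2) (4,3)] -> total=20

Answer: 20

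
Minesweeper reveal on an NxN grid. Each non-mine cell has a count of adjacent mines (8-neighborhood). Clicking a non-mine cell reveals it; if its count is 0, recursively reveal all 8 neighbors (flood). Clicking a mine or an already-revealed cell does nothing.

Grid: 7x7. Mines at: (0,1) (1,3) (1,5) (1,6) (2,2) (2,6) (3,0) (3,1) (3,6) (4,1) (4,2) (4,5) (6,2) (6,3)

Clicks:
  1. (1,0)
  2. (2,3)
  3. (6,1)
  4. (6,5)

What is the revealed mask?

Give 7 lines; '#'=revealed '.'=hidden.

Answer: .......
#......
...#...
.......
.......
....###
.#..###

Derivation:
Click 1 (1,0) count=1: revealed 1 new [(1,0)] -> total=1
Click 2 (2,3) count=2: revealed 1 new [(2,3)] -> total=2
Click 3 (6,1) count=1: revealed 1 new [(6,1)] -> total=3
Click 4 (6,5) count=0: revealed 6 new [(5,4) (5,5) (5,6) (6,4) (6,5) (6,6)] -> total=9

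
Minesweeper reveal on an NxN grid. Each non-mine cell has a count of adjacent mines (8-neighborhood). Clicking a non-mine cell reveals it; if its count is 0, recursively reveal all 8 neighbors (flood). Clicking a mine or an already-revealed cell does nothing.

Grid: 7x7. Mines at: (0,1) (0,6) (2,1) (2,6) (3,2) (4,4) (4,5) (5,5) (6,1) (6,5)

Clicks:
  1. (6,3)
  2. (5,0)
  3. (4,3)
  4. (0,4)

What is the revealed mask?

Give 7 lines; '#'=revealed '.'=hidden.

Click 1 (6,3) count=0: revealed 6 new [(5,2) (5,3) (5,4) (6,2) (6,3) (6,4)] -> total=6
Click 2 (5,0) count=1: revealed 1 new [(5,0)] -> total=7
Click 3 (4,3) count=2: revealed 1 new [(4,3)] -> total=8
Click 4 (0,4) count=0: revealed 15 new [(0,2) (0,3) (0,4) (0,5) (1,2) (1,3) (1,4) (1,5) (2,2) (2,3) (2,4) (2,5) (3,3) (3,4) (3,5)] -> total=23

Answer: ..####.
..####.
..####.
...###.
...#...
#.###..
..###..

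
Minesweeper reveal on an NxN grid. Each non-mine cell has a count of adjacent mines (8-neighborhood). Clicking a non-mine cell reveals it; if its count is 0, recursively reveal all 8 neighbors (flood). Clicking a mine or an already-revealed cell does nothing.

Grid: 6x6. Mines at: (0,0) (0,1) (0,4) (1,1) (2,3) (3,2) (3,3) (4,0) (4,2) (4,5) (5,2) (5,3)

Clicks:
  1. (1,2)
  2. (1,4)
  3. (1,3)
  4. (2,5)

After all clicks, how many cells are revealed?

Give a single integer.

Answer: 8

Derivation:
Click 1 (1,2) count=3: revealed 1 new [(1,2)] -> total=1
Click 2 (1,4) count=2: revealed 1 new [(1,4)] -> total=2
Click 3 (1,3) count=2: revealed 1 new [(1,3)] -> total=3
Click 4 (2,5) count=0: revealed 5 new [(1,5) (2,4) (2,5) (3,4) (3,5)] -> total=8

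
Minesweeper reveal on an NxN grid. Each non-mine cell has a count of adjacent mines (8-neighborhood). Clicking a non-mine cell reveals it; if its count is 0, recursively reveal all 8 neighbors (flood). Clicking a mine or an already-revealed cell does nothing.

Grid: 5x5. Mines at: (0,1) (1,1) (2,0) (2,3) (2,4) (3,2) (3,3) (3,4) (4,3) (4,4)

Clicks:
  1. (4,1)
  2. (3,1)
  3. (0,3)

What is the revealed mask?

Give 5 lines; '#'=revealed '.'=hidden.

Answer: ..###
..###
.....
.#...
.#...

Derivation:
Click 1 (4,1) count=1: revealed 1 new [(4,1)] -> total=1
Click 2 (3,1) count=2: revealed 1 new [(3,1)] -> total=2
Click 3 (0,3) count=0: revealed 6 new [(0,2) (0,3) (0,4) (1,2) (1,3) (1,4)] -> total=8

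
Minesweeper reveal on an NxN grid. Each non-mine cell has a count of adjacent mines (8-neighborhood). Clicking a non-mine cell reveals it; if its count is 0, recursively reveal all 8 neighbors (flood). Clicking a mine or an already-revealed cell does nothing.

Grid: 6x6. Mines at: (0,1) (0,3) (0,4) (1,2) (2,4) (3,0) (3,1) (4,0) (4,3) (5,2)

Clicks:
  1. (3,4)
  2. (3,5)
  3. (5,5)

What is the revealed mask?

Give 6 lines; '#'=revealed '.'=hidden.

Answer: ......
......
......
....##
....##
....##

Derivation:
Click 1 (3,4) count=2: revealed 1 new [(3,4)] -> total=1
Click 2 (3,5) count=1: revealed 1 new [(3,5)] -> total=2
Click 3 (5,5) count=0: revealed 4 new [(4,4) (4,5) (5,4) (5,5)] -> total=6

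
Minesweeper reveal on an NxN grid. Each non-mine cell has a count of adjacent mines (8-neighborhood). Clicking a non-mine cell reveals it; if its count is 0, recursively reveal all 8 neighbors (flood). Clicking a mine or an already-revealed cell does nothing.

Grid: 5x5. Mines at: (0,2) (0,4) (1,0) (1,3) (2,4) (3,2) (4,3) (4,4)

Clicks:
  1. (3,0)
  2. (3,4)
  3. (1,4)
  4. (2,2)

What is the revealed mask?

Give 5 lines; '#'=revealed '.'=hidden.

Click 1 (3,0) count=0: revealed 6 new [(2,0) (2,1) (3,0) (3,1) (4,0) (4,1)] -> total=6
Click 2 (3,4) count=3: revealed 1 new [(3,4)] -> total=7
Click 3 (1,4) count=3: revealed 1 new [(1,4)] -> total=8
Click 4 (2,2) count=2: revealed 1 new [(2,2)] -> total=9

Answer: .....
....#
###..
##..#
##...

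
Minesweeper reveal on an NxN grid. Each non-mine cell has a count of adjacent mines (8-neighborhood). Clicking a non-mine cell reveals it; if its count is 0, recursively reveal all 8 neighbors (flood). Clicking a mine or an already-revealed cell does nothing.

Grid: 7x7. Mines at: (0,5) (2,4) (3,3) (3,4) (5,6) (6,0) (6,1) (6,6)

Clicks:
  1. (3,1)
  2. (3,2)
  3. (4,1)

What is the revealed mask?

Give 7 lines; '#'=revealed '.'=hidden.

Answer: #####..
#####..
####...
###....
###....
###....
.......

Derivation:
Click 1 (3,1) count=0: revealed 23 new [(0,0) (0,1) (0,2) (0,3) (0,4) (1,0) (1,1) (1,2) (1,3) (1,4) (2,0) (2,1) (2,2) (2,3) (3,0) (3,1) (3,2) (4,0) (4,1) (4,2) (5,0) (5,1) (5,2)] -> total=23
Click 2 (3,2) count=1: revealed 0 new [(none)] -> total=23
Click 3 (4,1) count=0: revealed 0 new [(none)] -> total=23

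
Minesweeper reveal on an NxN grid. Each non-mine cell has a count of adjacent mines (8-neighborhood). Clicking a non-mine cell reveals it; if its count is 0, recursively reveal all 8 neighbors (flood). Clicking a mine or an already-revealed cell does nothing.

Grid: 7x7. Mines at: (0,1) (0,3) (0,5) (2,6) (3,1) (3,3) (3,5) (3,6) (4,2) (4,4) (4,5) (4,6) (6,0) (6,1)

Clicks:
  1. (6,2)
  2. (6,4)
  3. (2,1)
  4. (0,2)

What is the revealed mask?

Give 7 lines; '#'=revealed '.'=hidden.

Click 1 (6,2) count=1: revealed 1 new [(6,2)] -> total=1
Click 2 (6,4) count=0: revealed 9 new [(5,2) (5,3) (5,4) (5,5) (5,6) (6,3) (6,4) (6,5) (6,6)] -> total=10
Click 3 (2,1) count=1: revealed 1 new [(2,1)] -> total=11
Click 4 (0,2) count=2: revealed 1 new [(0,2)] -> total=12

Answer: ..#....
.......
.#.....
.......
.......
..#####
..#####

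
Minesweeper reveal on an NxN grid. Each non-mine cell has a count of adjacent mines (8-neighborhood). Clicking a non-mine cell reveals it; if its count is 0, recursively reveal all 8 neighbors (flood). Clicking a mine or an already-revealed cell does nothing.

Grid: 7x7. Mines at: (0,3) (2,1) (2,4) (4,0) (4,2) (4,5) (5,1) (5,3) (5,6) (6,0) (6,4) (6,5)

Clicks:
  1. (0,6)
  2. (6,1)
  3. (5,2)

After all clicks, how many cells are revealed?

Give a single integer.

Answer: 12

Derivation:
Click 1 (0,6) count=0: revealed 10 new [(0,4) (0,5) (0,6) (1,4) (1,5) (1,6) (2,5) (2,6) (3,5) (3,6)] -> total=10
Click 2 (6,1) count=2: revealed 1 new [(6,1)] -> total=11
Click 3 (5,2) count=3: revealed 1 new [(5,2)] -> total=12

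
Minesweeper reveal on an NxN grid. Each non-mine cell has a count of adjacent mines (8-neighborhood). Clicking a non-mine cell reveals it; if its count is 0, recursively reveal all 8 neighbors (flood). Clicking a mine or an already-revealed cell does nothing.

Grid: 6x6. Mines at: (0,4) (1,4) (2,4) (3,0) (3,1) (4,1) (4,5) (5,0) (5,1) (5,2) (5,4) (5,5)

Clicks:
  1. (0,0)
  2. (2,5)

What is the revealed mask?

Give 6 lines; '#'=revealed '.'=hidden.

Answer: ####..
####..
####.#
......
......
......

Derivation:
Click 1 (0,0) count=0: revealed 12 new [(0,0) (0,1) (0,2) (0,3) (1,0) (1,1) (1,2) (1,3) (2,0) (2,1) (2,2) (2,3)] -> total=12
Click 2 (2,5) count=2: revealed 1 new [(2,5)] -> total=13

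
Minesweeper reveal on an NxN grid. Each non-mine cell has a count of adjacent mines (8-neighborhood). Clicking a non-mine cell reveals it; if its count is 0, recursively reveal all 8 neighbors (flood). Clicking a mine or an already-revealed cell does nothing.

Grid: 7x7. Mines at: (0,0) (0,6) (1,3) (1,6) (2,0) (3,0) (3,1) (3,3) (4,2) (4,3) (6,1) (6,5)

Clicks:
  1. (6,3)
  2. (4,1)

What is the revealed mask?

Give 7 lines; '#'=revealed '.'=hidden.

Answer: .......
.......
.......
.......
.#.....
..###..
..###..

Derivation:
Click 1 (6,3) count=0: revealed 6 new [(5,2) (5,3) (5,4) (6,2) (6,3) (6,4)] -> total=6
Click 2 (4,1) count=3: revealed 1 new [(4,1)] -> total=7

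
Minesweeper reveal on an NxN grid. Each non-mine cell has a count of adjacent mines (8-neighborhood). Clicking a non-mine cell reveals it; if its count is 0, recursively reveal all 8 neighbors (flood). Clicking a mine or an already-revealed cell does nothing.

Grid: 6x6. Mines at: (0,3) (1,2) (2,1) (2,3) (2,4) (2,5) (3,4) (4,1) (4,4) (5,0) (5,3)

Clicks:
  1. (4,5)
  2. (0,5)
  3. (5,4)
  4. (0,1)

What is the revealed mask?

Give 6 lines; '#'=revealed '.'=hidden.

Click 1 (4,5) count=2: revealed 1 new [(4,5)] -> total=1
Click 2 (0,5) count=0: revealed 4 new [(0,4) (0,5) (1,4) (1,5)] -> total=5
Click 3 (5,4) count=2: revealed 1 new [(5,4)] -> total=6
Click 4 (0,1) count=1: revealed 1 new [(0,1)] -> total=7

Answer: .#..##
....##
......
......
.....#
....#.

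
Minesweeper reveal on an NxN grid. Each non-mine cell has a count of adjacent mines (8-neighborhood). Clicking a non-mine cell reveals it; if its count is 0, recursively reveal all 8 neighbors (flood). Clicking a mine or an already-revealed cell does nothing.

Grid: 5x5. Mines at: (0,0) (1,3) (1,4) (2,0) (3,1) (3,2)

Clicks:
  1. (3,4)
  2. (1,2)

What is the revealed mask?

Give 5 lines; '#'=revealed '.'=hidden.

Answer: .....
..#..
...##
...##
...##

Derivation:
Click 1 (3,4) count=0: revealed 6 new [(2,3) (2,4) (3,3) (3,4) (4,3) (4,4)] -> total=6
Click 2 (1,2) count=1: revealed 1 new [(1,2)] -> total=7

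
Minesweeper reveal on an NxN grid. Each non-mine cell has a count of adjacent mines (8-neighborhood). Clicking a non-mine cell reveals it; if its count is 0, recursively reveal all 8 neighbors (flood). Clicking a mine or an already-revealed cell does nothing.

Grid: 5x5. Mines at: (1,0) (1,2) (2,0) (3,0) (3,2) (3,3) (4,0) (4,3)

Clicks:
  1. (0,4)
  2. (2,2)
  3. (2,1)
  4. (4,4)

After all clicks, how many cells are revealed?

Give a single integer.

Click 1 (0,4) count=0: revealed 6 new [(0,3) (0,4) (1,3) (1,4) (2,3) (2,4)] -> total=6
Click 2 (2,2) count=3: revealed 1 new [(2,2)] -> total=7
Click 3 (2,1) count=5: revealed 1 new [(2,1)] -> total=8
Click 4 (4,4) count=2: revealed 1 new [(4,4)] -> total=9

Answer: 9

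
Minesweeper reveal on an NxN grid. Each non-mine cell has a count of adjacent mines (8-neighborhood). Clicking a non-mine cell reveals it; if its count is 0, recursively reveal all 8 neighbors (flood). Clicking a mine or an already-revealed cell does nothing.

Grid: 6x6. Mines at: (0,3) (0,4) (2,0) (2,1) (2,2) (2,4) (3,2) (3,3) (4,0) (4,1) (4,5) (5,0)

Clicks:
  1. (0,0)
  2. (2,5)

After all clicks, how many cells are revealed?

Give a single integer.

Answer: 7

Derivation:
Click 1 (0,0) count=0: revealed 6 new [(0,0) (0,1) (0,2) (1,0) (1,1) (1,2)] -> total=6
Click 2 (2,5) count=1: revealed 1 new [(2,5)] -> total=7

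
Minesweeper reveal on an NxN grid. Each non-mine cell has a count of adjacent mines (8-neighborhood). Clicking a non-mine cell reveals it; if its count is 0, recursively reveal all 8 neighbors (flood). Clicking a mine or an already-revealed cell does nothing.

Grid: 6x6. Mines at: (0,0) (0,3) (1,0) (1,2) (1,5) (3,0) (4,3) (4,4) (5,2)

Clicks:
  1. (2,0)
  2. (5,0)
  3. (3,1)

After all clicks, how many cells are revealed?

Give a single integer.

Answer: 6

Derivation:
Click 1 (2,0) count=2: revealed 1 new [(2,0)] -> total=1
Click 2 (5,0) count=0: revealed 4 new [(4,0) (4,1) (5,0) (5,1)] -> total=5
Click 3 (3,1) count=1: revealed 1 new [(3,1)] -> total=6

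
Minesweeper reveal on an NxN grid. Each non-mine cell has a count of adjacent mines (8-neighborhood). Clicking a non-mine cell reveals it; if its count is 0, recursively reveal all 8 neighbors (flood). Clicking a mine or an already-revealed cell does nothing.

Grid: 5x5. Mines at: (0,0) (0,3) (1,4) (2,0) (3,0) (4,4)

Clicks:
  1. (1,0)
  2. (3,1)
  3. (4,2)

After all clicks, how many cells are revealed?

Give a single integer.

Click 1 (1,0) count=2: revealed 1 new [(1,0)] -> total=1
Click 2 (3,1) count=2: revealed 1 new [(3,1)] -> total=2
Click 3 (4,2) count=0: revealed 11 new [(1,1) (1,2) (1,3) (2,1) (2,2) (2,3) (3,2) (3,3) (4,1) (4,2) (4,3)] -> total=13

Answer: 13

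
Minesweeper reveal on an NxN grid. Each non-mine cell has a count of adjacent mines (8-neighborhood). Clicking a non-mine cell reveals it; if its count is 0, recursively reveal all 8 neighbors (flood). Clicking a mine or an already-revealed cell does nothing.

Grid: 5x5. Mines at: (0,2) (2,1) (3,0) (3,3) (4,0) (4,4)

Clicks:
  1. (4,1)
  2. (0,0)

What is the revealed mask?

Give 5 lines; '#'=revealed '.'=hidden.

Click 1 (4,1) count=2: revealed 1 new [(4,1)] -> total=1
Click 2 (0,0) count=0: revealed 4 new [(0,0) (0,1) (1,0) (1,1)] -> total=5

Answer: ##...
##...
.....
.....
.#...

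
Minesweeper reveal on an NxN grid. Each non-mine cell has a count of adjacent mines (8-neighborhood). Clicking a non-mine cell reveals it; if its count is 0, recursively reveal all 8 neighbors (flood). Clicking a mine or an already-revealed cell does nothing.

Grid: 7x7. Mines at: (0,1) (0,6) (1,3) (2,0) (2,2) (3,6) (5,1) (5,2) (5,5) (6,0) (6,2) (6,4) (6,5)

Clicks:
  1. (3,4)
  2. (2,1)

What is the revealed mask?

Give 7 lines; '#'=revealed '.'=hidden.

Click 1 (3,4) count=0: revealed 9 new [(2,3) (2,4) (2,5) (3,3) (3,4) (3,5) (4,3) (4,4) (4,5)] -> total=9
Click 2 (2,1) count=2: revealed 1 new [(2,1)] -> total=10

Answer: .......
.......
.#.###.
...###.
...###.
.......
.......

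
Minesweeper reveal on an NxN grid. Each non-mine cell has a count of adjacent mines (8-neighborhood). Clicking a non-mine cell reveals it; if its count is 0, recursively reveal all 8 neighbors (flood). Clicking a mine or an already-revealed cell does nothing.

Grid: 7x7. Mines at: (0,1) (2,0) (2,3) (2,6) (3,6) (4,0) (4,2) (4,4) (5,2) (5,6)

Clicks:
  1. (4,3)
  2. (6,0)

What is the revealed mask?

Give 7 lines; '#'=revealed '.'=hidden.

Answer: .......
.......
.......
.......
...#...
##.....
##.....

Derivation:
Click 1 (4,3) count=3: revealed 1 new [(4,3)] -> total=1
Click 2 (6,0) count=0: revealed 4 new [(5,0) (5,1) (6,0) (6,1)] -> total=5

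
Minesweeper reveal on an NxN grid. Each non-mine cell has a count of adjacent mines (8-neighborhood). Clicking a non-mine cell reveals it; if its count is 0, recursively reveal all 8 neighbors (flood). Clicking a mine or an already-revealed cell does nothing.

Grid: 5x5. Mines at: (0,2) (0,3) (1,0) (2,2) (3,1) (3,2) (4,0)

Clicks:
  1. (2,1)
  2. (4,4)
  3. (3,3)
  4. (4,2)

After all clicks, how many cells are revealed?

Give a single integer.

Click 1 (2,1) count=4: revealed 1 new [(2,1)] -> total=1
Click 2 (4,4) count=0: revealed 8 new [(1,3) (1,4) (2,3) (2,4) (3,3) (3,4) (4,3) (4,4)] -> total=9
Click 3 (3,3) count=2: revealed 0 new [(none)] -> total=9
Click 4 (4,2) count=2: revealed 1 new [(4,2)] -> total=10

Answer: 10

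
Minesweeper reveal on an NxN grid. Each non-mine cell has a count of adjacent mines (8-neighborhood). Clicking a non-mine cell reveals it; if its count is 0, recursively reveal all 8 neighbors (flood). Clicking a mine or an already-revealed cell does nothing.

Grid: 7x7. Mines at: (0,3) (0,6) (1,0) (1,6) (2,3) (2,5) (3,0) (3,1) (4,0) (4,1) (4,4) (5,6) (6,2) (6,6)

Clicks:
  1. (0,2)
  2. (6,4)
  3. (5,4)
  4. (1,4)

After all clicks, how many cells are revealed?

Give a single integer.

Click 1 (0,2) count=1: revealed 1 new [(0,2)] -> total=1
Click 2 (6,4) count=0: revealed 6 new [(5,3) (5,4) (5,5) (6,3) (6,4) (6,5)] -> total=7
Click 3 (5,4) count=1: revealed 0 new [(none)] -> total=7
Click 4 (1,4) count=3: revealed 1 new [(1,4)] -> total=8

Answer: 8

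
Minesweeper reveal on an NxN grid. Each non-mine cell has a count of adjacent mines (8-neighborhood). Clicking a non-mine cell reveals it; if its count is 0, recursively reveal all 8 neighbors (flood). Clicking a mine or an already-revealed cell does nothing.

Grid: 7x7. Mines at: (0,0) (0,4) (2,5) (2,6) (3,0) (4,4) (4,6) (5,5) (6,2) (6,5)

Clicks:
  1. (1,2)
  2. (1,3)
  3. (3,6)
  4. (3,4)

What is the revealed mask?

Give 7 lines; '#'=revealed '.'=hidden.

Click 1 (1,2) count=0: revealed 21 new [(0,1) (0,2) (0,3) (1,1) (1,2) (1,3) (1,4) (2,1) (2,2) (2,3) (2,4) (3,1) (3,2) (3,3) (3,4) (4,1) (4,2) (4,3) (5,1) (5,2) (5,3)] -> total=21
Click 2 (1,3) count=1: revealed 0 new [(none)] -> total=21
Click 3 (3,6) count=3: revealed 1 new [(3,6)] -> total=22
Click 4 (3,4) count=2: revealed 0 new [(none)] -> total=22

Answer: .###...
.####..
.####..
.####.#
.###...
.###...
.......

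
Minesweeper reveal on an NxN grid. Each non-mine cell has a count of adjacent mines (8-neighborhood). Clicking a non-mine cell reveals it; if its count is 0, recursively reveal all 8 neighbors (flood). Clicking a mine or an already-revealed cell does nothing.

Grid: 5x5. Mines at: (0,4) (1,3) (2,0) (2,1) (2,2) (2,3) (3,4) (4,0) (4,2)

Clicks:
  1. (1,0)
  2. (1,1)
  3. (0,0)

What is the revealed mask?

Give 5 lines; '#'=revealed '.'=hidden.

Answer: ###..
###..
.....
.....
.....

Derivation:
Click 1 (1,0) count=2: revealed 1 new [(1,0)] -> total=1
Click 2 (1,1) count=3: revealed 1 new [(1,1)] -> total=2
Click 3 (0,0) count=0: revealed 4 new [(0,0) (0,1) (0,2) (1,2)] -> total=6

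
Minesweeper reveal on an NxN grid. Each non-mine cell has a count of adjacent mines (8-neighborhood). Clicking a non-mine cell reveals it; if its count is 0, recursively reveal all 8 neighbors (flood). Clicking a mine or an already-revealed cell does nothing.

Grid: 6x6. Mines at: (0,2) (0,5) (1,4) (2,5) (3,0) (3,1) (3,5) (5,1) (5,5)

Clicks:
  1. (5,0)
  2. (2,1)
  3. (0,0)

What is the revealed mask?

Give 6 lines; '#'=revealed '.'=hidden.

Answer: ##....
##....
##....
......
......
#.....

Derivation:
Click 1 (5,0) count=1: revealed 1 new [(5,0)] -> total=1
Click 2 (2,1) count=2: revealed 1 new [(2,1)] -> total=2
Click 3 (0,0) count=0: revealed 5 new [(0,0) (0,1) (1,0) (1,1) (2,0)] -> total=7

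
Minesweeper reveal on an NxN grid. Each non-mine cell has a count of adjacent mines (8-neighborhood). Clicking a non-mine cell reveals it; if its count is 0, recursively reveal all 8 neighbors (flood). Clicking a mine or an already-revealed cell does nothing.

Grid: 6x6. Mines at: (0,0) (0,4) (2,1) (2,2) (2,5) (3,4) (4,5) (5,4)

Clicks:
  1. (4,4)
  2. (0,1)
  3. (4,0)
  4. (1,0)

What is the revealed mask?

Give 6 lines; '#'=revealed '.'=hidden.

Click 1 (4,4) count=3: revealed 1 new [(4,4)] -> total=1
Click 2 (0,1) count=1: revealed 1 new [(0,1)] -> total=2
Click 3 (4,0) count=0: revealed 12 new [(3,0) (3,1) (3,2) (3,3) (4,0) (4,1) (4,2) (4,3) (5,0) (5,1) (5,2) (5,3)] -> total=14
Click 4 (1,0) count=2: revealed 1 new [(1,0)] -> total=15

Answer: .#....
#.....
......
####..
#####.
####..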